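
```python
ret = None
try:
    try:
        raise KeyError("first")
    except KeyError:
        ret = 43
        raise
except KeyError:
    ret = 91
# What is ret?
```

Step-by-step execution trace:
1. Inner try: `raise KeyError("first")` raises KeyError.
2. Inner `except KeyError` matches → ret = 43.
3. bare `raise` re-raises the same KeyError.
4. Outer `except KeyError` matches → ret = 91.
Result: 91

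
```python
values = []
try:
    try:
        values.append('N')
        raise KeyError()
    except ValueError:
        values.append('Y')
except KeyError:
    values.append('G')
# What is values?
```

Step-by-step execution trace:
1. Inner try: `values.append('N')` → values = ['N'].
2. `raise KeyError()` raises KeyError.
3. Inner `except ValueError` does not match KeyError; exception propagates to outer try.
4. Outer `except KeyError` matches → `values.append('G')` → values = ['N', 'G'].
Result: ['N', 'G']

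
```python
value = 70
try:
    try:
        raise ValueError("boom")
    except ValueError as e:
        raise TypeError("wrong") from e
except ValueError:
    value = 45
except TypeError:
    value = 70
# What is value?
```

Step-by-step execution trace:
1. Inner try raises ValueError; inner `except ValueError as e` catches it.
2. `raise TypeError(...) from e` raises TypeError (ValueError is attached as __cause__, but only TypeError is active).
3. Outer `except ValueError` does not match TypeError; skipped.
4. Outer `except TypeError` matches → value = 70.
Result: 70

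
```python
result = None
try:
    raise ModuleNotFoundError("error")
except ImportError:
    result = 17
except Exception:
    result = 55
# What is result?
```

Step-by-step execution trace:
1. `raise ModuleNotFoundError(...)` raises ModuleNotFoundError.
2. `except ImportError` matches (ModuleNotFoundError is a subclass of ImportError) → result = 17.
3. `except Exception` is not reached.
Result: 17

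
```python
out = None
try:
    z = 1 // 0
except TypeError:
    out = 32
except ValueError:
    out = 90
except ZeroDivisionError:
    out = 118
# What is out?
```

Step-by-step execution trace:
1. `z = 1 // 0` raises ZeroDivisionError.
2. `except TypeError` does not match ZeroDivisionError; skipped.
3. `except ValueError` does not match ZeroDivisionError; skipped.
4. `except ZeroDivisionError` matches → out = 118.
Result: 118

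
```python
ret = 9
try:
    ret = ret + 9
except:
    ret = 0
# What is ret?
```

Step-by-step execution trace:
1. ret starts at 9.
2. try: `ret = ret + 9` → ret = 18. No exception raised.
3. `except` is skipped.
Result: 18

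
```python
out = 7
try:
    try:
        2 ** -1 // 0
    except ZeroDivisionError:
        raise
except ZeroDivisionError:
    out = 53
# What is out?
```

Step-by-step execution trace:
1. Inner try: `2 ** -1 // 0` raises ZeroDivisionError.
2. Inner `except ZeroDivisionError` matches; bare `raise` re-raises the same ZeroDivisionError.
3. Outer `except ZeroDivisionError` matches → out = 53.
Result: 53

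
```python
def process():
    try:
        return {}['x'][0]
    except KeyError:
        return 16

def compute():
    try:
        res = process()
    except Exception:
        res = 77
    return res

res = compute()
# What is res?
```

Step-by-step execution trace:
1. `compute()` calls `process()`.
2. In process: `{}['x'][0]` raises KeyError; `except KeyError` catches it → returns 16.
3. In compute: `res = process()` → res = 16. No exception reaches compute.
4. `except Exception` is skipped; compute returns 16.
5. res = 16.
Result: 16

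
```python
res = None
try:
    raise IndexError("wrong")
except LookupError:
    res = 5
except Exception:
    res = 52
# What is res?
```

Step-by-step execution trace:
1. `raise IndexError(...)` raises IndexError.
2. `except LookupError` matches (IndexError is a subclass of LookupError) → res = 5.
3. `except Exception` is not reached.
Result: 5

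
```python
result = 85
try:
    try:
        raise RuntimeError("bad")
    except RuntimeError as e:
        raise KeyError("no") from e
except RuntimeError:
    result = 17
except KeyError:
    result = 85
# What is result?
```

Step-by-step execution trace:
1. Inner try raises RuntimeError; inner `except RuntimeError as e` catches it.
2. `raise KeyError(...) from e` raises KeyError (RuntimeError is attached as __cause__, but only KeyError is active).
3. Outer `except RuntimeError` does not match KeyError; skipped.
4. Outer `except KeyError` matches → result = 85.
Result: 85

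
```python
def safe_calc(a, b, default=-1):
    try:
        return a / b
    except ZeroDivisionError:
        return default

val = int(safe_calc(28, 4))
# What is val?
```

Step-by-step execution trace:
1. `safe_calc(28, 4)` enters try: `return 28 / 4` → returns 7.0. No exception raised.
2. `except ZeroDivisionError` is skipped.
3. `int(7.0)` → 7 → val = 7.
Result: 7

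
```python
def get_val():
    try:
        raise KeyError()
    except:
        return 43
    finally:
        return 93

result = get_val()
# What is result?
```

Step-by-step execution trace:
1. `get_val()` enters try: `raise KeyError()` raises KeyError.
2. bare `except` matches → `return 43` sets pending return value 43.
3. Before returning, `finally: return 93` runs and overrides the pending return.
4. get_val() returns 93 → result = 93.
Result: 93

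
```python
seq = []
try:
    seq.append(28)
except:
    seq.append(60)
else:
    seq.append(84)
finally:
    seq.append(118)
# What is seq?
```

Step-by-step execution trace:
1. try: `seq.append(28)` → seq = [28]. No exception raised.
2. `except` is skipped.
3. `else` runs: `seq.append(84)` → seq = [28, 84].
4. `finally` always runs: `seq.append(118)` → seq = [28, 84, 118].
Result: [28, 84, 118]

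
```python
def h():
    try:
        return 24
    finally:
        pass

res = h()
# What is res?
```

Step-by-step execution trace:
1. `h()` enters try: `return 24` sets pending return value 24.
2. Before returning, `finally: pass` runs (no effect).
3. h() returns 24 → res = 24.
Result: 24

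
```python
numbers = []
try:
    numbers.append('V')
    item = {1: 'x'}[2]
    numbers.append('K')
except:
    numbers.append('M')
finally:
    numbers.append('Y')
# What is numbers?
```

Step-by-step execution trace:
1. try: `numbers.append('V')` → numbers = ['V'].
2. `item = {1: 'x'}[2]` raises KeyError; `numbers.append('K')` is not reached.
3. bare `except` matches → `numbers.append('M')` → numbers = ['V', 'M'].
4. finally always runs: `numbers.append('Y')` → numbers = ['V', 'M', 'Y'].
Result: ['V', 'M', 'Y']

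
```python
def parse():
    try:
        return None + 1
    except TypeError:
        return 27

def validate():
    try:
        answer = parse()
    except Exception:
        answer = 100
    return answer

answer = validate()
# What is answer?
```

Step-by-step execution trace:
1. `validate()` calls `parse()`.
2. In parse: `None + 1` raises TypeError; `except TypeError` catches it → returns 27.
3. In validate: `answer = parse()` → answer = 27. No exception reaches validate.
4. `except Exception` is skipped; validate returns 27.
5. answer = 27.
Result: 27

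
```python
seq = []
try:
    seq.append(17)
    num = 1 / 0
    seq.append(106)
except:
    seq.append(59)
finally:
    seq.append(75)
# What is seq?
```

Step-by-step execution trace:
1. try: `seq.append(17)` → seq = [17].
2. `num = 1 / 0` raises ZeroDivisionError; `seq.append(106)` is not reached.
3. bare `except` matches → `seq.append(59)` → seq = [17, 59].
4. finally always runs: `seq.append(75)` → seq = [17, 59, 75].
Result: [17, 59, 75]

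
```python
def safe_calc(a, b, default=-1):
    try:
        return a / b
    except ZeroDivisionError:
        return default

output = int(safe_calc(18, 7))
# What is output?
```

Step-by-step execution trace:
1. `safe_calc(18, 7)` enters try: `return 18 / 7` → returns 2.5714285714285716. No exception raised.
2. `except ZeroDivisionError` is skipped.
3. `int(2.5714285714285716)` → 2 → output = 2.
Result: 2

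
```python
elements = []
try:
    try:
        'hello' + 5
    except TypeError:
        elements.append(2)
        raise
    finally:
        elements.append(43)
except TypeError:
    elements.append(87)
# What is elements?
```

Step-by-step execution trace:
1. Inner try: `'hello' + 5` raises TypeError.
2. Inner `except TypeError` matches → `elements.append(2)` → elements = [2].
3. bare `raise` re-raises TypeError.
4. Inner `finally` runs during unwinding: `elements.append(43)` → elements = [2, 43].
5. Outer `except TypeError` matches → `elements.append(87)` → elements = [2, 43, 87].
Result: [2, 43, 87]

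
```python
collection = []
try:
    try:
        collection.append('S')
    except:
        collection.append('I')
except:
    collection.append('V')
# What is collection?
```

Step-by-step execution trace:
1. Inner try: `collection.append('S')` → collection = ['S']. No exception raised.
2. Inner `except` is skipped.
3. Inner try completes normally; outer `except` is skipped.
Result: ['S']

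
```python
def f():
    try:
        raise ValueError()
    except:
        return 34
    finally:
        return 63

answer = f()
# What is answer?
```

Step-by-step execution trace:
1. `f()` enters try: `raise ValueError()` raises ValueError.
2. bare `except` matches → `return 34` sets pending return value 34.
3. Before returning, `finally: return 63` runs and overrides the pending return.
4. f() returns 63 → answer = 63.
Result: 63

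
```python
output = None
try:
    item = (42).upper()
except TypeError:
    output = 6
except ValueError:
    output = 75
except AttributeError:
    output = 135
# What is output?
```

Step-by-step execution trace:
1. `item = (42).upper()` raises AttributeError.
2. `except TypeError` does not match AttributeError; skipped.
3. `except ValueError` does not match AttributeError; skipped.
4. `except AttributeError` matches → output = 135.
Result: 135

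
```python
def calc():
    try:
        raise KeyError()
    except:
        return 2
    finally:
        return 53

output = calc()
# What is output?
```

Step-by-step execution trace:
1. `calc()` enters try: `raise KeyError()` raises KeyError.
2. bare `except` matches → `return 2` sets pending return value 2.
3. Before returning, `finally: return 53` runs and overrides the pending return.
4. calc() returns 53 → output = 53.
Result: 53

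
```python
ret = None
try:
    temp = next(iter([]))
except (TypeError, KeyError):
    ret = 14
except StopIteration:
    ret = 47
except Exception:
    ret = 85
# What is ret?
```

Step-by-step execution trace:
1. `temp = next(iter([]))` raises StopIteration.
2. `except (TypeError, KeyError)` does not match StopIteration; skipped.
3. `except StopIteration` matches (exact type match) → ret = 47.
4. `except Exception` is not reached.
Result: 47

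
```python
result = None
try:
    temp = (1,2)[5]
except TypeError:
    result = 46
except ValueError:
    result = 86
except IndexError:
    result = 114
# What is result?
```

Step-by-step execution trace:
1. `temp = (1,2)[5]` raises IndexError.
2. `except TypeError` does not match IndexError; skipped.
3. `except ValueError` does not match IndexError; skipped.
4. `except IndexError` matches → result = 114.
Result: 114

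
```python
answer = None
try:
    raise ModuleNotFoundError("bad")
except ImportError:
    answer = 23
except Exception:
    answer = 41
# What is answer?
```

Step-by-step execution trace:
1. `raise ModuleNotFoundError(...)` raises ModuleNotFoundError.
2. `except ImportError` matches (ModuleNotFoundError is a subclass of ImportError) → answer = 23.
3. `except Exception` is not reached.
Result: 23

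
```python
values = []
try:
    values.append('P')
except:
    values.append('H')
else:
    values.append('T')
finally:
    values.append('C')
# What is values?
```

Step-by-step execution trace:
1. try: `values.append('P')` → values = ['P']. No exception raised.
2. `except` is skipped.
3. `else` runs: `values.append('T')` → values = ['P', 'T'].
4. `finally` always runs: `values.append('C')` → values = ['P', 'T', 'C'].
Result: ['P', 'T', 'C']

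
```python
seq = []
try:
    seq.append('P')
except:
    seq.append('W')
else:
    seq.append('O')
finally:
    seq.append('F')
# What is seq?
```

Step-by-step execution trace:
1. try: `seq.append('P')` → seq = ['P']. No exception raised.
2. `except` is skipped.
3. `else` runs: `seq.append('O')` → seq = ['P', 'O'].
4. `finally` always runs: `seq.append('F')` → seq = ['P', 'O', 'F'].
Result: ['P', 'O', 'F']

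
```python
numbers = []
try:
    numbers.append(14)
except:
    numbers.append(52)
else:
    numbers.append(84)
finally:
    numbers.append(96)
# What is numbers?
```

Step-by-step execution trace:
1. try: `numbers.append(14)` → numbers = [14]. No exception raised.
2. `except` is skipped.
3. `else` runs: `numbers.append(84)` → numbers = [14, 84].
4. `finally` always runs: `numbers.append(96)` → numbers = [14, 84, 96].
Result: [14, 84, 96]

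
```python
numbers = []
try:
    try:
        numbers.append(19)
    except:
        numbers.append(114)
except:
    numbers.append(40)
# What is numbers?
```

Step-by-step execution trace:
1. Inner try: `numbers.append(19)` → numbers = [19]. No exception raised.
2. Inner `except` is skipped.
3. Inner try completes normally; outer `except` is skipped.
Result: [19]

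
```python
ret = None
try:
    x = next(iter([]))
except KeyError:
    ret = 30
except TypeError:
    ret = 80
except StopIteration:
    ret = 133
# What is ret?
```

Step-by-step execution trace:
1. `x = next(iter([]))` raises StopIteration.
2. `except KeyError` does not match StopIteration; skipped.
3. `except TypeError` does not match StopIteration; skipped.
4. `except StopIteration` matches → ret = 133.
Result: 133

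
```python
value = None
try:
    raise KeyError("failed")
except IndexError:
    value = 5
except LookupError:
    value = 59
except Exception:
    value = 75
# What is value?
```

Step-by-step execution trace:
1. `raise KeyError(...)` raises KeyError.
2. `except IndexError` does not match (KeyError is not a subclass of IndexError); skipped.
3. `except LookupError` matches (KeyError is a subclass of LookupError) → value = 59.
4. `except Exception` is not reached.
Result: 59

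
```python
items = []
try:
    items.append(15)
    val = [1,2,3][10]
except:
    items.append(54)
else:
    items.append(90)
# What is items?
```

Step-by-step execution trace:
1. try: `items.append(15)` → items = [15].
2. `val = [1,2,3][10]` raises IndexError.
3. bare `except` matches → `items.append(54)` → items = [15, 54].
4. `else` is skipped (an exception was raised).
Result: [15, 54]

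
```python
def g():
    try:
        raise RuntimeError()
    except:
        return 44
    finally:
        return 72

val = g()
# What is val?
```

Step-by-step execution trace:
1. `g()` enters try: `raise RuntimeError()` raises RuntimeError.
2. bare `except` matches → `return 44` sets pending return value 44.
3. Before returning, `finally: return 72` runs and overrides the pending return.
4. g() returns 72 → val = 72.
Result: 72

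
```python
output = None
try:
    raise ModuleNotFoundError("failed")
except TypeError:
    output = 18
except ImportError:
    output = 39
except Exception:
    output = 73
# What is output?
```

Step-by-step execution trace:
1. `raise ModuleNotFoundError(...)` raises ModuleNotFoundError.
2. `except TypeError` does not match (ModuleNotFoundError is not a subclass of TypeError); skipped.
3. `except ImportError` matches (ModuleNotFoundError is a subclass of ImportError) → output = 39.
4. `except Exception` is not reached.
Result: 39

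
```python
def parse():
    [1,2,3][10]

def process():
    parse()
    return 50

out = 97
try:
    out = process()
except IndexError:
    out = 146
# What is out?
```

Step-by-step execution trace:
1. out starts at 97.
2. try: `process()` calls `parse()`.
3. `parse()` evaluates `[1,2,3][10]`, which raises IndexError; it propagates through process (uncaught).
4. `return 50` in process is not reached; the assignment to out does not complete.
5. `except IndexError` matches → out = 146.
Result: 146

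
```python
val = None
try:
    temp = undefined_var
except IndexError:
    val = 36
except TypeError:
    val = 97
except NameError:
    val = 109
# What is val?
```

Step-by-step execution trace:
1. `temp = undefined_var` raises NameError.
2. `except IndexError` does not match NameError; skipped.
3. `except TypeError` does not match NameError; skipped.
4. `except NameError` matches → val = 109.
Result: 109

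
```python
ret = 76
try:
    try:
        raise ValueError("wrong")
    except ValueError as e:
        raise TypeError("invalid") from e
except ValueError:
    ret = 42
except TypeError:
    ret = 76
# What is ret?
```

Step-by-step execution trace:
1. Inner try raises ValueError; inner `except ValueError as e` catches it.
2. `raise TypeError(...) from e` raises TypeError (ValueError is attached as __cause__, but only TypeError is active).
3. Outer `except ValueError` does not match TypeError; skipped.
4. Outer `except TypeError` matches → ret = 76.
Result: 76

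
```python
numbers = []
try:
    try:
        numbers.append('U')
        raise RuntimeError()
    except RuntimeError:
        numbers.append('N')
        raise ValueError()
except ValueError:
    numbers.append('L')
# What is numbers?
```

Step-by-step execution trace:
1. Inner try: `numbers.append('U')` → numbers = ['U'].
2. `raise RuntimeError()` raises RuntimeError.
3. Inner `except RuntimeError` matches → `numbers.append('N')` → numbers = ['U', 'N'].
4. `raise ValueError()` raises ValueError; propagates to outer try.
5. Outer `except ValueError` matches → `numbers.append('L')` → numbers = ['U', 'N', 'L'].
Result: ['U', 'N', 'L']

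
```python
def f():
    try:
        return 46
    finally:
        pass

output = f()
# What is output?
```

Step-by-step execution trace:
1. `f()` enters try: `return 46` sets pending return value 46.
2. Before returning, `finally: pass` runs (no effect).
3. f() returns 46 → output = 46.
Result: 46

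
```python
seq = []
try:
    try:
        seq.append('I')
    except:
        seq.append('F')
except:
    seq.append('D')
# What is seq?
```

Step-by-step execution trace:
1. Inner try: `seq.append('I')` → seq = ['I']. No exception raised.
2. Inner `except` is skipped.
3. Inner try completes normally; outer `except` is skipped.
Result: ['I']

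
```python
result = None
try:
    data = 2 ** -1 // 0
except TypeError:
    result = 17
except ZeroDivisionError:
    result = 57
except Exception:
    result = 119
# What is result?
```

Step-by-step execution trace:
1. `data = 2 ** -1 // 0` raises ZeroDivisionError.
2. `except TypeError` does not match ZeroDivisionError; skipped.
3. `except ZeroDivisionError` matches → result = 57.
4. Remaining except clauses are skipped.
Result: 57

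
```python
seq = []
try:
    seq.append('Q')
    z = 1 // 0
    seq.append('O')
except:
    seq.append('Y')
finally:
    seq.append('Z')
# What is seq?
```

Step-by-step execution trace:
1. try: `seq.append('Q')` → seq = ['Q'].
2. `z = 1 // 0` raises ZeroDivisionError; `seq.append('O')` is not reached.
3. bare `except` matches → `seq.append('Y')` → seq = ['Q', 'Y'].
4. finally always runs: `seq.append('Z')` → seq = ['Q', 'Y', 'Z'].
Result: ['Q', 'Y', 'Z']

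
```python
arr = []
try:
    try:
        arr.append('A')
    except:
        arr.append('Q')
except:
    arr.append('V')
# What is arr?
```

Step-by-step execution trace:
1. Inner try: `arr.append('A')` → arr = ['A']. No exception raised.
2. Inner `except` is skipped.
3. Inner try completes normally; outer `except` is skipped.
Result: ['A']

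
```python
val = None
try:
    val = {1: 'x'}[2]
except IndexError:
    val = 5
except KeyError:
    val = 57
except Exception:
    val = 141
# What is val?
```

Step-by-step execution trace:
1. `val = {1: 'x'}[2]` raises KeyError.
2. `except IndexError` does not match KeyError; skipped.
3. `except KeyError` matches → val = 57.
4. Remaining except clauses are skipped.
Result: 57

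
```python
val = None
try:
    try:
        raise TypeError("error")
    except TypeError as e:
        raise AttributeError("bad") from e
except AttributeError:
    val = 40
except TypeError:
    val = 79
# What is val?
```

Step-by-step execution trace:
1. Inner try raises TypeError; inner `except TypeError as e` catches it.
2. `raise AttributeError(...) from e` raises AttributeError (TypeError is attached as __cause__, but only AttributeError is active).
3. Outer `except AttributeError` matches → val = 40.
4. `except TypeError` is not reached.
Result: 40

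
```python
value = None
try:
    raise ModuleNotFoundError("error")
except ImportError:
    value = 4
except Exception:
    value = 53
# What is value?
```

Step-by-step execution trace:
1. `raise ModuleNotFoundError(...)` raises ModuleNotFoundError.
2. `except ImportError` matches (ModuleNotFoundError is a subclass of ImportError) → value = 4.
3. `except Exception` is not reached.
Result: 4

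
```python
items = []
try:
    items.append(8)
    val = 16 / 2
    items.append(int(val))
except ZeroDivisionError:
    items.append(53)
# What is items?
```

Step-by-step execution trace:
1. try: `items.append(8)` → items = [8].
2. `val = 16 / 2` → val = 8.0. No exception raised.
3. `items.append(int(val))` → items = [8, 8].
4. `except ZeroDivisionError` is skipped (no exception was raised).
Result: [8, 8]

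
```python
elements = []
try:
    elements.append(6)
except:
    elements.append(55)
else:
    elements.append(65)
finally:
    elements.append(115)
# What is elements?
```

Step-by-step execution trace:
1. try: `elements.append(6)` → elements = [6]. No exception raised.
2. `except` is skipped.
3. `else` runs: `elements.append(65)` → elements = [6, 65].
4. `finally` always runs: `elements.append(115)` → elements = [6, 65, 115].
Result: [6, 65, 115]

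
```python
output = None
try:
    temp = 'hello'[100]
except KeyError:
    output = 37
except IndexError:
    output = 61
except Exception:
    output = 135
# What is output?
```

Step-by-step execution trace:
1. `temp = 'hello'[100]` raises IndexError.
2. `except KeyError` does not match IndexError; skipped.
3. `except IndexError` matches → output = 61.
4. Remaining except clauses are skipped.
Result: 61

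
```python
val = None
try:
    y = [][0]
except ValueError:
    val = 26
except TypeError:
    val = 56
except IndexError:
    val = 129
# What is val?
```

Step-by-step execution trace:
1. `y = [][0]` raises IndexError.
2. `except ValueError` does not match IndexError; skipped.
3. `except TypeError` does not match IndexError; skipped.
4. `except IndexError` matches → val = 129.
Result: 129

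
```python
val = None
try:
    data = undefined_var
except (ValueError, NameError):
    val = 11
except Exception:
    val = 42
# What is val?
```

Step-by-step execution trace:
1. `data = undefined_var` raises NameError.
2. `except (ValueError, NameError)` matches (NameError is in the tuple) → val = 11.
3. `except Exception` is not reached.
Result: 11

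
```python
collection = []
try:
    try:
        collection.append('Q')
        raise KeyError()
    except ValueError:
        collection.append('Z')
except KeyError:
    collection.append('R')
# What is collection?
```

Step-by-step execution trace:
1. Inner try: `collection.append('Q')` → collection = ['Q'].
2. `raise KeyError()` raises KeyError.
3. Inner `except ValueError` does not match KeyError; exception propagates to outer try.
4. Outer `except KeyError` matches → `collection.append('R')` → collection = ['Q', 'R'].
Result: ['Q', 'R']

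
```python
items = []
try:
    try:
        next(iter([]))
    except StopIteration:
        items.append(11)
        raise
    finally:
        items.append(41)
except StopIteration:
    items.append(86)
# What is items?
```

Step-by-step execution trace:
1. Inner try: `next(iter([]))` raises StopIteration.
2. Inner `except StopIteration` matches → `items.append(11)` → items = [11].
3. bare `raise` re-raises StopIteration.
4. Inner `finally` runs during unwinding: `items.append(41)` → items = [11, 41].
5. Outer `except StopIteration` matches → `items.append(86)` → items = [11, 41, 86].
Result: [11, 41, 86]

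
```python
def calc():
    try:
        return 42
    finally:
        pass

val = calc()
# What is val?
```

Step-by-step execution trace:
1. `calc()` enters try: `return 42` sets pending return value 42.
2. Before returning, `finally: pass` runs (no effect).
3. calc() returns 42 → val = 42.
Result: 42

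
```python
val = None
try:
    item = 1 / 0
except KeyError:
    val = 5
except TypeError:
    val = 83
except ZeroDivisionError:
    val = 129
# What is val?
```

Step-by-step execution trace:
1. `item = 1 / 0` raises ZeroDivisionError.
2. `except KeyError` does not match ZeroDivisionError; skipped.
3. `except TypeError` does not match ZeroDivisionError; skipped.
4. `except ZeroDivisionError` matches → val = 129.
Result: 129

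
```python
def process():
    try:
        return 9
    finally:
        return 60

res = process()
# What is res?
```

Step-by-step execution trace:
1. `process()` enters try: `return 9` sets pending return value 9.
2. Before returning, `finally: return 60` runs and overrides the pending return.
3. process() returns 60 → res = 60.
Result: 60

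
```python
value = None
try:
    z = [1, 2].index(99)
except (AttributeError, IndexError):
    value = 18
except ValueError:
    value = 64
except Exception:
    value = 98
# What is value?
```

Step-by-step execution trace:
1. `z = [1, 2].index(99)` raises ValueError.
2. `except (AttributeError, IndexError)` does not match ValueError; skipped.
3. `except ValueError` matches (exact type match) → value = 64.
4. `except Exception` is not reached.
Result: 64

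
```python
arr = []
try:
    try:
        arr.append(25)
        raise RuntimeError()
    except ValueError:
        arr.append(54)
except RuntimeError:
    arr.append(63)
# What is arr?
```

Step-by-step execution trace:
1. Inner try: `arr.append(25)` → arr = [25].
2. `raise RuntimeError()` raises RuntimeError.
3. Inner `except ValueError` does not match RuntimeError; exception propagates to outer try.
4. Outer `except RuntimeError` matches → `arr.append(63)` → arr = [25, 63].
Result: [25, 63]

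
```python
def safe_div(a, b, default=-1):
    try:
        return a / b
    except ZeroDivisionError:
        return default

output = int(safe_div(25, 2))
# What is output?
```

Step-by-step execution trace:
1. `safe_div(25, 2)` enters try: `return 25 / 2` → returns 12.5. No exception raised.
2. `except ZeroDivisionError` is skipped.
3. `int(12.5)` → 12 → output = 12.
Result: 12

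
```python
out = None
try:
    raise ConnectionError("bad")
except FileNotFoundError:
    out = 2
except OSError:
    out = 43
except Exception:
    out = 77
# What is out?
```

Step-by-step execution trace:
1. `raise ConnectionError(...)` raises ConnectionError.
2. `except FileNotFoundError` does not match (ConnectionError is not a subclass of FileNotFoundError); skipped.
3. `except OSError` matches (ConnectionError is a subclass of OSError) → out = 43.
4. `except Exception` is not reached.
Result: 43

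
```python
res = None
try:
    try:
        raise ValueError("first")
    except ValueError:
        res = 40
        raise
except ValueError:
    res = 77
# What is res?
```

Step-by-step execution trace:
1. Inner try: `raise ValueError("first")` raises ValueError.
2. Inner `except ValueError` matches → res = 40.
3. bare `raise` re-raises the same ValueError.
4. Outer `except ValueError` matches → res = 77.
Result: 77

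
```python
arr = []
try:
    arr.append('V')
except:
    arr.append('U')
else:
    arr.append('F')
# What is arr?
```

Step-by-step execution trace:
1. try: `arr.append('V')` → arr = ['V']. No exception raised.
2. `except` is skipped.
3. `else` runs (try completed without exception): `arr.append('F')` → arr = ['V', 'F'].
Result: ['V', 'F']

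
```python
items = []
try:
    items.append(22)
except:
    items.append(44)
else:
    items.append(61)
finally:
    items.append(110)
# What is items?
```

Step-by-step execution trace:
1. try: `items.append(22)` → items = [22]. No exception raised.
2. `except` is skipped.
3. `else` runs: `items.append(61)` → items = [22, 61].
4. `finally` always runs: `items.append(110)` → items = [22, 61, 110].
Result: [22, 61, 110]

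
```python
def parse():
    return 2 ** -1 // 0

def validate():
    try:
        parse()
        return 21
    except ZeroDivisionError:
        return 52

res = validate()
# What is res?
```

Step-by-step execution trace:
1. `validate()` calls `parse()`.
2. `parse()` evaluates `2 ** -1 // 0`, which raises ZeroDivisionError; it propagates to the caller.
3. `return 21` is not reached.
4. `except ZeroDivisionError` in validate matches → returns 52.
5. res = 52.
Result: 52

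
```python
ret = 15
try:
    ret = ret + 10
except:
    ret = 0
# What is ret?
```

Step-by-step execution trace:
1. ret starts at 15.
2. try: `ret = ret + 10` → ret = 25. No exception raised.
3. `except` is skipped.
Result: 25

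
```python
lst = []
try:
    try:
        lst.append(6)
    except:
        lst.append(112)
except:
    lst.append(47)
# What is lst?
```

Step-by-step execution trace:
1. Inner try: `lst.append(6)` → lst = [6]. No exception raised.
2. Inner `except` is skipped.
3. Inner try completes normally; outer `except` is skipped.
Result: [6]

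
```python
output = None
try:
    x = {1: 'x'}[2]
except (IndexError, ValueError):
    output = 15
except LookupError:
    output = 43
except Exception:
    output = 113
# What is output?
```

Step-by-step execution trace:
1. `x = {1: 'x'}[2]` raises KeyError.
2. `except (IndexError, ValueError)` does not match KeyError; skipped.
3. `except LookupError` matches (KeyError is a subclass of LookupError) → output = 43.
4. `except Exception` is not reached.
Result: 43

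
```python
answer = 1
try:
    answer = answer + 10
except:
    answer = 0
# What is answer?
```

Step-by-step execution trace:
1. answer starts at 1.
2. try: `answer = answer + 10` → answer = 11. No exception raised.
3. `except` is skipped.
Result: 11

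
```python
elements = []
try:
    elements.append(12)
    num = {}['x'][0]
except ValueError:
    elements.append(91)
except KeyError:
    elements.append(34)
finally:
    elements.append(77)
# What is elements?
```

Step-by-step execution trace:
1. try: `elements.append(12)` → elements = [12].
2. `num = {}['x'][0]` raises KeyError.
3. `except ValueError` does not match KeyError; skipped.
4. `except KeyError` matches → `elements.append(34)` → elements = [12, 34].
5. finally always runs: `elements.append(77)` → elements = [12, 34, 77].
Result: [12, 34, 77]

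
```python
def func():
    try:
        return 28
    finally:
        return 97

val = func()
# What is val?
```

Step-by-step execution trace:
1. `func()` enters try: `return 28` sets pending return value 28.
2. Before returning, `finally: return 97` runs and overrides the pending return.
3. func() returns 97 → val = 97.
Result: 97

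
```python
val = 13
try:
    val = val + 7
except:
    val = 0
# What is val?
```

Step-by-step execution trace:
1. val starts at 13.
2. try: `val = val + 7` → val = 20. No exception raised.
3. `except` is skipped.
Result: 20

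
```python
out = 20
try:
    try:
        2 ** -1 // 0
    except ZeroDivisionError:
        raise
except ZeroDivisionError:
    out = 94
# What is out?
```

Step-by-step execution trace:
1. Inner try: `2 ** -1 // 0` raises ZeroDivisionError.
2. Inner `except ZeroDivisionError` matches; bare `raise` re-raises the same ZeroDivisionError.
3. Outer `except ZeroDivisionError` matches → out = 94.
Result: 94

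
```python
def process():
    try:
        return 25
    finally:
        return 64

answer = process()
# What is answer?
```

Step-by-step execution trace:
1. `process()` enters try: `return 25` sets pending return value 25.
2. Before returning, `finally: return 64` runs and overrides the pending return.
3. process() returns 64 → answer = 64.
Result: 64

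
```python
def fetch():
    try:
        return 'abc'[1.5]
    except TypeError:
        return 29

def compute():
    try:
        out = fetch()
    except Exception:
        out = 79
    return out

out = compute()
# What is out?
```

Step-by-step execution trace:
1. `compute()` calls `fetch()`.
2. In fetch: `'abc'[1.5]` raises TypeError; `except TypeError` catches it → returns 29.
3. In compute: `out = fetch()` → out = 29. No exception reaches compute.
4. `except Exception` is skipped; compute returns 29.
5. out = 29.
Result: 29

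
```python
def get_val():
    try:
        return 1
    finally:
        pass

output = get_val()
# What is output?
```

Step-by-step execution trace:
1. `get_val()` enters try: `return 1` sets pending return value 1.
2. Before returning, `finally: pass` runs (no effect).
3. get_val() returns 1 → output = 1.
Result: 1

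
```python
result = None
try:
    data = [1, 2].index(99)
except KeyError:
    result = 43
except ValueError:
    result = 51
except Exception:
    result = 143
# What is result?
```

Step-by-step execution trace:
1. `data = [1, 2].index(99)` raises ValueError.
2. `except KeyError` does not match ValueError; skipped.
3. `except ValueError` matches → result = 51.
4. Remaining except clauses are skipped.
Result: 51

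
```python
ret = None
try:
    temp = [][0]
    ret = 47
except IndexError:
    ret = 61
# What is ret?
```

Step-by-step execution trace:
1. `temp = [][0]` raises IndexError.
2. `ret = 47` is not reached.
3. `except IndexError` matches → ret = 61.
Result: 61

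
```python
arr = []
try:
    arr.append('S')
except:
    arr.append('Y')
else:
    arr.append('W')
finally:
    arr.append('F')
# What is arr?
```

Step-by-step execution trace:
1. try: `arr.append('S')` → arr = ['S']. No exception raised.
2. `except` is skipped.
3. `else` runs: `arr.append('W')` → arr = ['S', 'W'].
4. `finally` always runs: `arr.append('F')` → arr = ['S', 'W', 'F'].
Result: ['S', 'W', 'F']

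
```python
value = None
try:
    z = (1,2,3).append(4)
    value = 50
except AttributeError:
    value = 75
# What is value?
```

Step-by-step execution trace:
1. `z = (1,2,3).append(4)` raises AttributeError.
2. `value = 50` is not reached.
3. `except AttributeError` matches → value = 75.
Result: 75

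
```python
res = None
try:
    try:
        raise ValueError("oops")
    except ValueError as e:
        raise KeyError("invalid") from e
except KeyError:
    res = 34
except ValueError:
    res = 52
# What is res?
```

Step-by-step execution trace:
1. Inner try raises ValueError; inner `except ValueError as e` catches it.
2. `raise KeyError(...) from e` raises KeyError (ValueError is attached as __cause__, but only KeyError is active).
3. Outer `except KeyError` matches → res = 34.
4. `except ValueError` is not reached.
Result: 34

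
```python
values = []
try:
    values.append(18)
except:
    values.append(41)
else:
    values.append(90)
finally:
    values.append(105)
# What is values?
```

Step-by-step execution trace:
1. try: `values.append(18)` → values = [18]. No exception raised.
2. `except` is skipped.
3. `else` runs: `values.append(90)` → values = [18, 90].
4. `finally` always runs: `values.append(105)` → values = [18, 90, 105].
Result: [18, 90, 105]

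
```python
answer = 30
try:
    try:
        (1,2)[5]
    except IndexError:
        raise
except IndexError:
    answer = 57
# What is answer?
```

Step-by-step execution trace:
1. Inner try: `(1,2)[5]` raises IndexError.
2. Inner `except IndexError` matches; bare `raise` re-raises the same IndexError.
3. Outer `except IndexError` matches → answer = 57.
Result: 57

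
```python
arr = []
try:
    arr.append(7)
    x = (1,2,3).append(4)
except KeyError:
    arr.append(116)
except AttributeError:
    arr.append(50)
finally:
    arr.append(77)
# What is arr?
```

Step-by-step execution trace:
1. try: `arr.append(7)` → arr = [7].
2. `x = (1,2,3).append(4)` raises AttributeError.
3. `except KeyError` does not match AttributeError; skipped.
4. `except AttributeError` matches → `arr.append(50)` → arr = [7, 50].
5. finally always runs: `arr.append(77)` → arr = [7, 50, 77].
Result: [7, 50, 77]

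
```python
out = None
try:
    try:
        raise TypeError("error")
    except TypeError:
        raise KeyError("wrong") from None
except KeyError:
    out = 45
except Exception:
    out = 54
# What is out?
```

Step-by-step execution trace:
1. Inner try raises TypeError; inner `except TypeError` catches it.
2. `raise KeyError(...) from None` raises KeyError (from None suppresses __context__, but the active exception is still KeyError).
3. Outer `except KeyError` matches → out = 45.
4. `except Exception` is not reached.
Result: 45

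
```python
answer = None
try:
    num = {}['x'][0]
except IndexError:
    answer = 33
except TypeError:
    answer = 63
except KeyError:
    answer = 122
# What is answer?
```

Step-by-step execution trace:
1. `num = {}['x'][0]` raises KeyError.
2. `except IndexError` does not match KeyError; skipped.
3. `except TypeError` does not match KeyError; skipped.
4. `except KeyError` matches → answer = 122.
Result: 122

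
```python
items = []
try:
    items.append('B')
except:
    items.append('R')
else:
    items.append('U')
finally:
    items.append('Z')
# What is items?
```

Step-by-step execution trace:
1. try: `items.append('B')` → items = ['B']. No exception raised.
2. `except` is skipped.
3. `else` runs: `items.append('U')` → items = ['B', 'U'].
4. `finally` always runs: `items.append('Z')` → items = ['B', 'U', 'Z'].
Result: ['B', 'U', 'Z']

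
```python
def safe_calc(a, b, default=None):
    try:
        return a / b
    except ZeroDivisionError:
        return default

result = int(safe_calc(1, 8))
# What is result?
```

Step-by-step execution trace:
1. `safe_calc(1, 8)` enters try: `return 1 / 8` → returns 0.125. No exception raised.
2. `except ZeroDivisionError` is skipped.
3. `int(0.125)` → 0 → result = 0.
Result: 0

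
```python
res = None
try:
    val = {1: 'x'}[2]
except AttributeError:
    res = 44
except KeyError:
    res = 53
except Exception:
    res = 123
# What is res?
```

Step-by-step execution trace:
1. `val = {1: 'x'}[2]` raises KeyError.
2. `except AttributeError` does not match KeyError; skipped.
3. `except KeyError` matches → res = 53.
4. Remaining except clauses are skipped.
Result: 53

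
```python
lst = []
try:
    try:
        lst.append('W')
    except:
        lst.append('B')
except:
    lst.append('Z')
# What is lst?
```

Step-by-step execution trace:
1. Inner try: `lst.append('W')` → lst = ['W']. No exception raised.
2. Inner `except` is skipped.
3. Inner try completes normally; outer `except` is skipped.
Result: ['W']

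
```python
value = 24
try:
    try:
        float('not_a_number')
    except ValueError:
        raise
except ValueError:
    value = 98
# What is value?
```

Step-by-step execution trace:
1. Inner try: `float('not_a_number')` raises ValueError.
2. Inner `except ValueError` matches; bare `raise` re-raises the same ValueError.
3. Outer `except ValueError` matches → value = 98.
Result: 98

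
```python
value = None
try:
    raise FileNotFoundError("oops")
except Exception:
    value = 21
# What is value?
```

Step-by-step execution trace:
1. `raise FileNotFoundError(...)` raises FileNotFoundError.
2. `except Exception` matches (FileNotFoundError is a subclass of Exception) → value = 21.
Result: 21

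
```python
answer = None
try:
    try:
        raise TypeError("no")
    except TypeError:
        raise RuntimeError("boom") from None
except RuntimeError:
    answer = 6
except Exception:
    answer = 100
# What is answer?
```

Step-by-step execution trace:
1. Inner try raises TypeError; inner `except TypeError` catches it.
2. `raise RuntimeError(...) from None` raises RuntimeError (from None suppresses __context__, but the active exception is still RuntimeError).
3. Outer `except RuntimeError` matches → answer = 6.
4. `except Exception` is not reached.
Result: 6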